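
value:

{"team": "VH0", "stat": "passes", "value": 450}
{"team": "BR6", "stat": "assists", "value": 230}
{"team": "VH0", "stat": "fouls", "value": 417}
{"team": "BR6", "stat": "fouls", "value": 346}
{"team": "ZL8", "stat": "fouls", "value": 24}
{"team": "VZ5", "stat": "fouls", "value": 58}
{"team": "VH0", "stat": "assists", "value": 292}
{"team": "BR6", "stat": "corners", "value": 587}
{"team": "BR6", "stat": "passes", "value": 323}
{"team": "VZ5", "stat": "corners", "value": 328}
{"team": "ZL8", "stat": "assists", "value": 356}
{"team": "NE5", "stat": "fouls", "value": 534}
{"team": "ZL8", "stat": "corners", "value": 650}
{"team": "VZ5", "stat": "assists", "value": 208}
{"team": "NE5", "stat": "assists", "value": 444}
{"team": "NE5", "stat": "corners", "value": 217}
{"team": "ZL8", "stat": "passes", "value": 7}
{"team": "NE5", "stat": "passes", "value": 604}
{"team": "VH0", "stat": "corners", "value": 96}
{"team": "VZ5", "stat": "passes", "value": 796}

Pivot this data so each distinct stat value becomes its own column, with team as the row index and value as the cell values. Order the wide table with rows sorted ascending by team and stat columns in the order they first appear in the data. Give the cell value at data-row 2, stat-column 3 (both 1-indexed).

With rows sorted ascending by team, row 2 is team=NE5. stat columns in first-appearance order: passes, assists, fouls, corners; column 3 is fouls.
Long rows with team=NE5, stat=fouls: value = 534.

534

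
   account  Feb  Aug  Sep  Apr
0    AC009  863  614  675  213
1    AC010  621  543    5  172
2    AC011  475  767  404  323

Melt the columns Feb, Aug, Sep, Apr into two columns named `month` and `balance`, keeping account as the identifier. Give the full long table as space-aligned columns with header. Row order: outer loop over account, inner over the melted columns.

Each (account, column) pair becomes one row: 3 × 4 = 12 rows.
For example, (AC009, Feb) → balance=863.

account  month  balance
AC009    Feb    863    
AC009    Aug    614    
AC009    Sep    675    
AC009    Apr    213    
AC010    Feb    621    
AC010    Aug    543    
AC010    Sep    5      
AC010    Apr    172    
AC011    Feb    475    
AC011    Aug    767    
AC011    Sep    404    
AC011    Apr    323    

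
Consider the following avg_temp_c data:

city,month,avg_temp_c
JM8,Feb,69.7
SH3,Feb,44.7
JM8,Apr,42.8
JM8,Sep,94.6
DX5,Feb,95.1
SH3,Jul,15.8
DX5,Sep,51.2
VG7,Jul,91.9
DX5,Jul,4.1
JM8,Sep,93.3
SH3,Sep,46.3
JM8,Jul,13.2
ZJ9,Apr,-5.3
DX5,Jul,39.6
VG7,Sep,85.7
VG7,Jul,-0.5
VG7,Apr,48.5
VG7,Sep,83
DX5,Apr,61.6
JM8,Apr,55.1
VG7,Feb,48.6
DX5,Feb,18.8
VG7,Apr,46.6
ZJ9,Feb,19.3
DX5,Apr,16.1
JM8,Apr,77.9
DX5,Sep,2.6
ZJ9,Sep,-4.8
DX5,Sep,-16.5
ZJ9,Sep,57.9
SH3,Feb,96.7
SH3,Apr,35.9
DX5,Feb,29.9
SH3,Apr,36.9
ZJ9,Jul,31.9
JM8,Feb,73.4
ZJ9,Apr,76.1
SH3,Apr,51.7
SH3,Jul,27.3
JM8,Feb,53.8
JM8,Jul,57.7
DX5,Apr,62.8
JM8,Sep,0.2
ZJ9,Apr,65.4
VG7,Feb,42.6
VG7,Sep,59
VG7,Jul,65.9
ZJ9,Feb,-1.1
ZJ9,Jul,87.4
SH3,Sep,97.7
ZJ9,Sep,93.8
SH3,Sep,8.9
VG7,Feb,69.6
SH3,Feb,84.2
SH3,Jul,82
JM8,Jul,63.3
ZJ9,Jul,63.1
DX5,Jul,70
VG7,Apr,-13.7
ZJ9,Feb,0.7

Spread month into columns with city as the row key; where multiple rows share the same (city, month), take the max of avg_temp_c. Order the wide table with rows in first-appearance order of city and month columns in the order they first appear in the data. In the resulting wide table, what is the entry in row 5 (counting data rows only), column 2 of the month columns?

76.1

With rows in first-appearance order of city, row 5 is city=ZJ9. month columns in first-appearance order: Feb, Apr, Sep, Jul; column 2 is Apr.
Long rows with city=ZJ9, month=Apr: max(-5.3, 76.1, 65.4) = 76.1.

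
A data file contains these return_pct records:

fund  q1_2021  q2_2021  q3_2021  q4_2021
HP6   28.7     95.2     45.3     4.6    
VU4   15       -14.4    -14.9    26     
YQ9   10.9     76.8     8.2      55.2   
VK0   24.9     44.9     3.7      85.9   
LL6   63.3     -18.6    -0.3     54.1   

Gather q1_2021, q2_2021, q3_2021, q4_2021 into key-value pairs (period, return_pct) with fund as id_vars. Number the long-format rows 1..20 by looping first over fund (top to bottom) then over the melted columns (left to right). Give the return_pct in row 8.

20 rows total (5 × 4). Row 8: index ⌊(8-1)/4⌋ = 1 into fund → VU4; (8-1) mod 4 = 3 into the melted columns → q4_2021.
So row 8 is (VU4, q4_2021, 26); return_pct = 26.

26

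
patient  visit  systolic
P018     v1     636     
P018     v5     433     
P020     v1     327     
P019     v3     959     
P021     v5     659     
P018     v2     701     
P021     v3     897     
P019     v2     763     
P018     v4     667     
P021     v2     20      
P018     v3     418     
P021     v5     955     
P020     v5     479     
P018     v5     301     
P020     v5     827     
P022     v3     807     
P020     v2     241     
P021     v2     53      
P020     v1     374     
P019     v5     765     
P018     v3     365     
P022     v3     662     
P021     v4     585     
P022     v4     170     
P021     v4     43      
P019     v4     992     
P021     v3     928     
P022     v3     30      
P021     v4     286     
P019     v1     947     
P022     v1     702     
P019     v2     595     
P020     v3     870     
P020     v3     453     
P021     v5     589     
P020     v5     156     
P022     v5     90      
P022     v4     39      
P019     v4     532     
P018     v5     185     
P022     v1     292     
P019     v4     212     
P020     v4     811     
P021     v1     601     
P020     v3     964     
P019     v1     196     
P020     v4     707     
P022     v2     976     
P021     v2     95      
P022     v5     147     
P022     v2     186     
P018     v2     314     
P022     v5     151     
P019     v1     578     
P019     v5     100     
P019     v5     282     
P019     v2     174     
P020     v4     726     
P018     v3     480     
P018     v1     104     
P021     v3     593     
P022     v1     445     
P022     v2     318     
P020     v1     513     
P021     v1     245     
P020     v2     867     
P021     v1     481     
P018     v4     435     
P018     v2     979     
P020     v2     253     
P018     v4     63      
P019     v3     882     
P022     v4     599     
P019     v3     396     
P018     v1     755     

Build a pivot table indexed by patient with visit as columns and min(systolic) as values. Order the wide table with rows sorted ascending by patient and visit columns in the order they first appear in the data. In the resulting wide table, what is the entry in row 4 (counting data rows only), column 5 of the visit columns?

With rows sorted ascending by patient, row 4 is patient=P021. visit columns in first-appearance order: v1, v5, v3, v2, v4; column 5 is v4.
Long rows with patient=P021, visit=v4: min(585, 43, 286) = 43.

43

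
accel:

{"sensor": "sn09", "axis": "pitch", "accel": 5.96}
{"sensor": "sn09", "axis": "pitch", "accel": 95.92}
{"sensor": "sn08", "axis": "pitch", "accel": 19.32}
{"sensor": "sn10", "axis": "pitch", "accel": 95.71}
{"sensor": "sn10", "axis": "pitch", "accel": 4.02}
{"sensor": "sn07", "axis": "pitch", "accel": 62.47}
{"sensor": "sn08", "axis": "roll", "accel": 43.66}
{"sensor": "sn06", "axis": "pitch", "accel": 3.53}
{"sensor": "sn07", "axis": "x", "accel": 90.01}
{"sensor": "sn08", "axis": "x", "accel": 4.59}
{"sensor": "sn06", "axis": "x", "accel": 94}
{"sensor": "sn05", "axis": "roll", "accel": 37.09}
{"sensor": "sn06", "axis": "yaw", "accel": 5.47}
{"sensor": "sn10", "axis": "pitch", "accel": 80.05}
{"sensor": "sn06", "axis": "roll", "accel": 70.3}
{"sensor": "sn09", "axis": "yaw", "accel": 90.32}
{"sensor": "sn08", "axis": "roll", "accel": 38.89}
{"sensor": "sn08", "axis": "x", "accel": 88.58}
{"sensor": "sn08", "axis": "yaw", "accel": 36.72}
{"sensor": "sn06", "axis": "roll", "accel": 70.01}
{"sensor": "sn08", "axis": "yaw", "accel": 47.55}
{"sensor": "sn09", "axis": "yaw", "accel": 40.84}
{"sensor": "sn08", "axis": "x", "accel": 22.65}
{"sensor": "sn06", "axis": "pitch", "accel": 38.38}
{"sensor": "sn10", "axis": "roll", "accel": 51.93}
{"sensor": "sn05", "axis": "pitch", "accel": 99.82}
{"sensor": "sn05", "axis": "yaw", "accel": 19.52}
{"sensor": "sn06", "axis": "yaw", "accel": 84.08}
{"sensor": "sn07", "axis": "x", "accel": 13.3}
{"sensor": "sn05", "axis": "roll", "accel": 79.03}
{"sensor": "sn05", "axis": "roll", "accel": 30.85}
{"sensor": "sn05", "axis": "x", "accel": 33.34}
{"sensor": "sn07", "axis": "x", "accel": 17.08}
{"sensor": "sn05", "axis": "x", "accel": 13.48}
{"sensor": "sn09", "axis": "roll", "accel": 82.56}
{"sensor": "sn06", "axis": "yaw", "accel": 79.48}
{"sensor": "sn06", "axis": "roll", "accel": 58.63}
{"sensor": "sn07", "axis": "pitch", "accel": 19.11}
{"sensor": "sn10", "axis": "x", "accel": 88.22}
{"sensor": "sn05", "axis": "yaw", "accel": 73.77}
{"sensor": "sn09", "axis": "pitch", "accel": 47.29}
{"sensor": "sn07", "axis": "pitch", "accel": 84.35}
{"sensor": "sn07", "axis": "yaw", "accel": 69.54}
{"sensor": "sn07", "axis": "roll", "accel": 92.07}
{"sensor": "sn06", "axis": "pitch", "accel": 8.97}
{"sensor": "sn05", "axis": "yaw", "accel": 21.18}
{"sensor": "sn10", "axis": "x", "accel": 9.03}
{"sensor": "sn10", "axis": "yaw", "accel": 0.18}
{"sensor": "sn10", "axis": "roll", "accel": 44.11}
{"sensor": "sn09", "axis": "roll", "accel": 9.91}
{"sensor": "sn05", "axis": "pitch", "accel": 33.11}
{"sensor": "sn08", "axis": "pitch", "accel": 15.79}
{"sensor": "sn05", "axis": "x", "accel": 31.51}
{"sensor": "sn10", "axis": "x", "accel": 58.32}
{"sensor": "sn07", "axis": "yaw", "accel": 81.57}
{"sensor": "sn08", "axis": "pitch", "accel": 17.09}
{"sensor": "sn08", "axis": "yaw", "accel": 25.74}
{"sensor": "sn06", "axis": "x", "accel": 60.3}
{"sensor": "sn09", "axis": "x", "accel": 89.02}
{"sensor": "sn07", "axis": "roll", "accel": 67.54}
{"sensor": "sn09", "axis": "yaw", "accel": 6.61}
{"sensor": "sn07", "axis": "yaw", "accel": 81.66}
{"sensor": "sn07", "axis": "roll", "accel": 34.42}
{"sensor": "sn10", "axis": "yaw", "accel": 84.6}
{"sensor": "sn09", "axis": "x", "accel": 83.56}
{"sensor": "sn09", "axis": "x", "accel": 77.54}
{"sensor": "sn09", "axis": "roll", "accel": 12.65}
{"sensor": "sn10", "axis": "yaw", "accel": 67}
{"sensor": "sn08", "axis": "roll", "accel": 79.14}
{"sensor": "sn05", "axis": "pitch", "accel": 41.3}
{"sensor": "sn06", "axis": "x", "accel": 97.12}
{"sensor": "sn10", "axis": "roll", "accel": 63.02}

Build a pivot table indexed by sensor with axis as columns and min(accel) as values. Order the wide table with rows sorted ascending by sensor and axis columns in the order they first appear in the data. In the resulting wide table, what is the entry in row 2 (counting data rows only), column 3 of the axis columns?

60.3

With rows sorted ascending by sensor, row 2 is sensor=sn06. axis columns in first-appearance order: pitch, roll, x, yaw; column 3 is x.
Long rows with sensor=sn06, axis=x: min(94, 60.3, 97.12) = 60.3.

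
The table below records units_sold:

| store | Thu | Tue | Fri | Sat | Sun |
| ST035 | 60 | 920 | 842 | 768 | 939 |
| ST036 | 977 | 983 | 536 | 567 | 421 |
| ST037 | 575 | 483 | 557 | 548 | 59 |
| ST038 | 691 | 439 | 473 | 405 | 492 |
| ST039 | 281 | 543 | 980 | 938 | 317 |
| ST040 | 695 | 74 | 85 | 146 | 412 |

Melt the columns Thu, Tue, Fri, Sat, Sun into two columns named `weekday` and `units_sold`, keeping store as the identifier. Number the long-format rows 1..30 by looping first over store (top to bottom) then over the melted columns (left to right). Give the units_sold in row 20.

492

30 rows total (6 × 5). Row 20: index ⌊(20-1)/5⌋ = 3 into store → ST038; (20-1) mod 5 = 4 into the melted columns → Sun.
So row 20 is (ST038, Sun, 492); units_sold = 492.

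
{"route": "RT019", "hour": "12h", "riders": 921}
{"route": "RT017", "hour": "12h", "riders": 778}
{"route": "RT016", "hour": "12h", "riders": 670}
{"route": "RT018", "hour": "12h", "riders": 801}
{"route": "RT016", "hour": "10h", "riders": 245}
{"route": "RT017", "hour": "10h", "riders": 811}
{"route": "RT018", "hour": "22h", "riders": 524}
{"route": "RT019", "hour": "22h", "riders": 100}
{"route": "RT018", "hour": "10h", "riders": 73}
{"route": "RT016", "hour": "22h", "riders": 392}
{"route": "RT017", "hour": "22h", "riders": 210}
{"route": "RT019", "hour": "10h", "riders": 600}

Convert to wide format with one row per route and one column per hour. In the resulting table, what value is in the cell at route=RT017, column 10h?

Wide layout: rows indexed by route, columns are the 3 distinct hour values (12h, 10h, 22h).
Cell (route=RT017, hour=10h) draws from the long row where route=RT017 and hour=10h, which has riders=811.

811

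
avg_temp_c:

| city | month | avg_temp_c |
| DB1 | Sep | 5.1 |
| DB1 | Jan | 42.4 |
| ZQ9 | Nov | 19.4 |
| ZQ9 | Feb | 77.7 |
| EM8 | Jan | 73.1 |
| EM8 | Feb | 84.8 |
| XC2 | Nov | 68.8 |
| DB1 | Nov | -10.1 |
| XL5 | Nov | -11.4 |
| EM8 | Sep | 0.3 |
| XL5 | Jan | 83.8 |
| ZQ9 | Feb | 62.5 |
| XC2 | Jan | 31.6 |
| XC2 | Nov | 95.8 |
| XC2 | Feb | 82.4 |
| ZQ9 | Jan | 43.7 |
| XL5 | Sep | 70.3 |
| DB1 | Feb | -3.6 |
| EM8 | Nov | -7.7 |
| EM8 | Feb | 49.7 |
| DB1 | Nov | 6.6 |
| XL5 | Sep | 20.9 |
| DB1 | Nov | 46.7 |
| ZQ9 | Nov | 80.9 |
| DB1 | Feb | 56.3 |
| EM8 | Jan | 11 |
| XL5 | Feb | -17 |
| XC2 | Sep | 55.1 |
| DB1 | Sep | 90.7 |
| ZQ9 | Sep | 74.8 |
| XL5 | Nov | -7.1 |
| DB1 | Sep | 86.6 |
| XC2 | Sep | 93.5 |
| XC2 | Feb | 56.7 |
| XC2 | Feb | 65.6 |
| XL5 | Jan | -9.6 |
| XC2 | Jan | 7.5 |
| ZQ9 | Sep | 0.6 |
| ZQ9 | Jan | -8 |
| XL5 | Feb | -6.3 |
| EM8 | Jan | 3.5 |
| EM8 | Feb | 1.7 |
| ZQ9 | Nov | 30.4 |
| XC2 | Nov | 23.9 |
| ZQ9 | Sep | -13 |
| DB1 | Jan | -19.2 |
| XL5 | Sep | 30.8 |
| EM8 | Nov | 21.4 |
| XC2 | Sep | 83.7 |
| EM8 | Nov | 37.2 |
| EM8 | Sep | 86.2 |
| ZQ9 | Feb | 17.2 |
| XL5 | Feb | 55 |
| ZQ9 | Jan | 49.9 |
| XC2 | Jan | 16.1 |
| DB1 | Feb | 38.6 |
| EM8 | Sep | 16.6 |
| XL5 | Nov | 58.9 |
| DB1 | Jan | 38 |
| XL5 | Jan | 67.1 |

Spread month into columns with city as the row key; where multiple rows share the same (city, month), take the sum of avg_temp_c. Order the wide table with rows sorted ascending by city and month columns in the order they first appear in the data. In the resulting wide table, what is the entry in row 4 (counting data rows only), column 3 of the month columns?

With rows sorted ascending by city, row 4 is city=XL5. month columns in first-appearance order: Sep, Jan, Nov, Feb; column 3 is Nov.
Long rows with city=XL5, month=Nov: -11.4 + -7.1 + 58.9 = 40.4.

40.4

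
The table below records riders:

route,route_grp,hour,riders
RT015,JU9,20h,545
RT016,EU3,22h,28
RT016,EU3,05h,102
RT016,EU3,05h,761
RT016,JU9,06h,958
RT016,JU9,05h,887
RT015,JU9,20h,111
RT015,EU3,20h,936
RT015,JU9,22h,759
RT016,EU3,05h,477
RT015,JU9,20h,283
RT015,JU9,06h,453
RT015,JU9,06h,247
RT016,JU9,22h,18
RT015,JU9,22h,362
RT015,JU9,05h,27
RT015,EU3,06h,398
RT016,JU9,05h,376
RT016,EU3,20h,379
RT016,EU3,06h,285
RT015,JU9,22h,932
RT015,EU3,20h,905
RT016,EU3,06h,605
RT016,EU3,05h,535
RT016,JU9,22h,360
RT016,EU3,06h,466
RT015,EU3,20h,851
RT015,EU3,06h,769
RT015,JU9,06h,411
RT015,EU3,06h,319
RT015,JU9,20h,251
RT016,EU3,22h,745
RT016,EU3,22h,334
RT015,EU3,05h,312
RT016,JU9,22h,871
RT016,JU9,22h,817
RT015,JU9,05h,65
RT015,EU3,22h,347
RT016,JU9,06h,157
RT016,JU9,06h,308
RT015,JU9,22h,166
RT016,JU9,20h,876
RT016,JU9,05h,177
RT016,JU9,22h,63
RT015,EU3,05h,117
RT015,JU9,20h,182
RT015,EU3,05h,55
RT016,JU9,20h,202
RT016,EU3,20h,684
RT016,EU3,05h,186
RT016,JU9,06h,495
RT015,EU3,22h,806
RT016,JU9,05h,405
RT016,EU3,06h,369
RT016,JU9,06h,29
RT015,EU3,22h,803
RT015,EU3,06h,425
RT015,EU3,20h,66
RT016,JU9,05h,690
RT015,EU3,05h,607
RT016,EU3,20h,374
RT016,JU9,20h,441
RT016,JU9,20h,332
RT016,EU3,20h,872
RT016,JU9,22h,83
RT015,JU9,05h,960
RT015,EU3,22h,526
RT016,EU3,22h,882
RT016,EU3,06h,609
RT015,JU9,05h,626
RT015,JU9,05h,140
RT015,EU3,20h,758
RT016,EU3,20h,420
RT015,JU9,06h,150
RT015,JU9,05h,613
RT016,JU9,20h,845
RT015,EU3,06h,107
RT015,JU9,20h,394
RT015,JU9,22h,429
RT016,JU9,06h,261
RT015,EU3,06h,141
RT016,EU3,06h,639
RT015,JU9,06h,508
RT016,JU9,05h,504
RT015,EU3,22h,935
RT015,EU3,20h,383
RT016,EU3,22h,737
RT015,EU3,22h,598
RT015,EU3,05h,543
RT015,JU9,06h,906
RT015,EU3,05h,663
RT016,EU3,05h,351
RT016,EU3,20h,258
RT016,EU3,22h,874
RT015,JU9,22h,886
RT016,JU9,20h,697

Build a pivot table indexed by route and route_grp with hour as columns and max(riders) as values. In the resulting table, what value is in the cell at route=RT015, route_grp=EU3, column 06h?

Rows with route=RT015, route_grp=EU3 and hour=06h: riders values are 398, 769, 319, 425, 107, 141.
max(398, 769, 319, 425, 107, 141) = 769.

769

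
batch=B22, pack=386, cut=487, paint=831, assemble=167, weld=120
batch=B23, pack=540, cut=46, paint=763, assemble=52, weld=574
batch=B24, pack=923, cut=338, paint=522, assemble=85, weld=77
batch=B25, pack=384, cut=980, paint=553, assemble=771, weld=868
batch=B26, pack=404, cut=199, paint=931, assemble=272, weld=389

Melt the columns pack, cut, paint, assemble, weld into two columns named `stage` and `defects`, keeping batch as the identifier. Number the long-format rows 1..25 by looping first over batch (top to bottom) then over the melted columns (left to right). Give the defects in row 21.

404

25 rows total (5 × 5). Row 21: index ⌊(21-1)/5⌋ = 4 into batch → B26; (21-1) mod 5 = 0 into the melted columns → pack.
So row 21 is (B26, pack, 404); defects = 404.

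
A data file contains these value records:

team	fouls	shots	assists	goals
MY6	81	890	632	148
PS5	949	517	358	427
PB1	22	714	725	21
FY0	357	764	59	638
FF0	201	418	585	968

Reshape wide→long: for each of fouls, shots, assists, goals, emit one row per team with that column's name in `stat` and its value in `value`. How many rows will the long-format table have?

20

5 team values × 4 melted columns = 20 rows.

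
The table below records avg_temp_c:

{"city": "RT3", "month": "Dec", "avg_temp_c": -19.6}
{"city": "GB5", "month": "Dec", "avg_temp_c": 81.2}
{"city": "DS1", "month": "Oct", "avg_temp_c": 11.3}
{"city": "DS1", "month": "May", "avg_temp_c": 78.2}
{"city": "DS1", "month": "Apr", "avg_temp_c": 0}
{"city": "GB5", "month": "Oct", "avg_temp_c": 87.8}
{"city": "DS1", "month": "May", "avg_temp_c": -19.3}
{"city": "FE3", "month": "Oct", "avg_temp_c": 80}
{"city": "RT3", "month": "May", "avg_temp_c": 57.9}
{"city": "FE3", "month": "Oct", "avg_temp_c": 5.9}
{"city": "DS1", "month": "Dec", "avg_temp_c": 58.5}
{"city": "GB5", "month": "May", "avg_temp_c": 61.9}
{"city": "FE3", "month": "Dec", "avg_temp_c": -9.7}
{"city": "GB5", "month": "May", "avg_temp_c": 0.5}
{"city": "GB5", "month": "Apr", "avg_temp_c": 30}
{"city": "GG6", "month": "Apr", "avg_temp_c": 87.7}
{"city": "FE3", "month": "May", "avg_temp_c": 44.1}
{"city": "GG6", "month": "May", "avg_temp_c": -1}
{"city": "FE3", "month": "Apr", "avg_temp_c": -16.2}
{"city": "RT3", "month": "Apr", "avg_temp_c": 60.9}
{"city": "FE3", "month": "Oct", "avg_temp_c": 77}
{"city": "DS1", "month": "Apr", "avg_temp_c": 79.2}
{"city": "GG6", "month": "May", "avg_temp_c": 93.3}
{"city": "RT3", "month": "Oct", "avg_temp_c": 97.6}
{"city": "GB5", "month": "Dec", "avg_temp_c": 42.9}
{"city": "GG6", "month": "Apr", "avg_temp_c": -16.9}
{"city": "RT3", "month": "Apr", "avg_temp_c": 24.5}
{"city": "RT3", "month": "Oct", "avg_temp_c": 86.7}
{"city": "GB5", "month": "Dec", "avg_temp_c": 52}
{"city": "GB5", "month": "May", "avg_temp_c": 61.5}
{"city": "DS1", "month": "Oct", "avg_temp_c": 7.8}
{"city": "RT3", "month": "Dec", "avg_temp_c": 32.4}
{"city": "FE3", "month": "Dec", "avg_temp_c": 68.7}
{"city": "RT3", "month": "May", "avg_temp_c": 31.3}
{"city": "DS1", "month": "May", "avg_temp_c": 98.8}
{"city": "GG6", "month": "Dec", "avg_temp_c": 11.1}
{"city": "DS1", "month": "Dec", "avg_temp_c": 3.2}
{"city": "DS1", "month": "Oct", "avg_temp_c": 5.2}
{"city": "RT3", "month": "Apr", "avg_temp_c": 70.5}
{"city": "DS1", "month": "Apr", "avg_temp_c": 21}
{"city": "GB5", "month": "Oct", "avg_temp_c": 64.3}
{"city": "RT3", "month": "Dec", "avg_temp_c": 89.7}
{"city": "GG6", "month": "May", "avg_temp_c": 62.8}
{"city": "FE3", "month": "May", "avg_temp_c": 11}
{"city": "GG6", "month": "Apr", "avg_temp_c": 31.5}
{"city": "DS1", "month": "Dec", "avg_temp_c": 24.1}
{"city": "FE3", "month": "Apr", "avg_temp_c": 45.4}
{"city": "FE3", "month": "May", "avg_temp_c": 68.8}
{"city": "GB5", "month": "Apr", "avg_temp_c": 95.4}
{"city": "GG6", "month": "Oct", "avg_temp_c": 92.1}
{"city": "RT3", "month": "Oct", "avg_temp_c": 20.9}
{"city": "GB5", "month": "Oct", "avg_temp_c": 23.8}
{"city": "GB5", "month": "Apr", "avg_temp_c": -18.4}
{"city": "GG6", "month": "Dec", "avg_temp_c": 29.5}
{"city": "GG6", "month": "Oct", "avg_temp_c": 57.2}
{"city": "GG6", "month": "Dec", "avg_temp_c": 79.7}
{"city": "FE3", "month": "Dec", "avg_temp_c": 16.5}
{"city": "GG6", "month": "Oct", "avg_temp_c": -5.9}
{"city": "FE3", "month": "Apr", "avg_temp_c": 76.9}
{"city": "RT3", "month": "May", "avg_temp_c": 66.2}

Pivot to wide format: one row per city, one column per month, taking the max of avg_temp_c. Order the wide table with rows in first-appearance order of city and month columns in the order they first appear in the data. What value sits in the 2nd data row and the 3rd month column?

61.9

With rows in first-appearance order of city, row 2 is city=GB5. month columns in first-appearance order: Dec, Oct, May, Apr; column 3 is May.
Long rows with city=GB5, month=May: max(61.9, 0.5, 61.5) = 61.9.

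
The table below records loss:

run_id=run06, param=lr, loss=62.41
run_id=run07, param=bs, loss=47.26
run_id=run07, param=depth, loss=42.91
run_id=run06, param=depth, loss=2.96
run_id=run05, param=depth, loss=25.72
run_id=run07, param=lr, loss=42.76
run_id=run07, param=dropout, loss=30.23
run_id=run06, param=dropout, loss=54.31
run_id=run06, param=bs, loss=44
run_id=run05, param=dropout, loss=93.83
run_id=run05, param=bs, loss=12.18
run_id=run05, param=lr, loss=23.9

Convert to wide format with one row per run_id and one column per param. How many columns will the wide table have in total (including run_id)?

5

1 column for run_id plus 4 distinct param values → 5 columns.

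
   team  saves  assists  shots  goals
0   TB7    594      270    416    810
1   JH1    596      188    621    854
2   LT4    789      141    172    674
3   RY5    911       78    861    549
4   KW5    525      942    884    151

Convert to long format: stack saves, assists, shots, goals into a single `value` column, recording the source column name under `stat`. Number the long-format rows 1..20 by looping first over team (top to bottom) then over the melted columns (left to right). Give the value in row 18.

20 rows total (5 × 4). Row 18: index ⌊(18-1)/4⌋ = 4 into team → KW5; (18-1) mod 4 = 1 into the melted columns → assists.
So row 18 is (KW5, assists, 942); value = 942.

942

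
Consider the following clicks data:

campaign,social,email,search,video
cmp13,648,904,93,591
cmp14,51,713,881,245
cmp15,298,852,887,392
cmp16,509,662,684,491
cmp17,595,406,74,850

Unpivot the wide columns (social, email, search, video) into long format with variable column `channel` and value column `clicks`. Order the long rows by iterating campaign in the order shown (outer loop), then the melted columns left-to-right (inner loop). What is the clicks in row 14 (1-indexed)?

20 rows total (5 × 4). Row 14: index ⌊(14-1)/4⌋ = 3 into campaign → cmp16; (14-1) mod 4 = 1 into the melted columns → email.
So row 14 is (cmp16, email, 662); clicks = 662.

662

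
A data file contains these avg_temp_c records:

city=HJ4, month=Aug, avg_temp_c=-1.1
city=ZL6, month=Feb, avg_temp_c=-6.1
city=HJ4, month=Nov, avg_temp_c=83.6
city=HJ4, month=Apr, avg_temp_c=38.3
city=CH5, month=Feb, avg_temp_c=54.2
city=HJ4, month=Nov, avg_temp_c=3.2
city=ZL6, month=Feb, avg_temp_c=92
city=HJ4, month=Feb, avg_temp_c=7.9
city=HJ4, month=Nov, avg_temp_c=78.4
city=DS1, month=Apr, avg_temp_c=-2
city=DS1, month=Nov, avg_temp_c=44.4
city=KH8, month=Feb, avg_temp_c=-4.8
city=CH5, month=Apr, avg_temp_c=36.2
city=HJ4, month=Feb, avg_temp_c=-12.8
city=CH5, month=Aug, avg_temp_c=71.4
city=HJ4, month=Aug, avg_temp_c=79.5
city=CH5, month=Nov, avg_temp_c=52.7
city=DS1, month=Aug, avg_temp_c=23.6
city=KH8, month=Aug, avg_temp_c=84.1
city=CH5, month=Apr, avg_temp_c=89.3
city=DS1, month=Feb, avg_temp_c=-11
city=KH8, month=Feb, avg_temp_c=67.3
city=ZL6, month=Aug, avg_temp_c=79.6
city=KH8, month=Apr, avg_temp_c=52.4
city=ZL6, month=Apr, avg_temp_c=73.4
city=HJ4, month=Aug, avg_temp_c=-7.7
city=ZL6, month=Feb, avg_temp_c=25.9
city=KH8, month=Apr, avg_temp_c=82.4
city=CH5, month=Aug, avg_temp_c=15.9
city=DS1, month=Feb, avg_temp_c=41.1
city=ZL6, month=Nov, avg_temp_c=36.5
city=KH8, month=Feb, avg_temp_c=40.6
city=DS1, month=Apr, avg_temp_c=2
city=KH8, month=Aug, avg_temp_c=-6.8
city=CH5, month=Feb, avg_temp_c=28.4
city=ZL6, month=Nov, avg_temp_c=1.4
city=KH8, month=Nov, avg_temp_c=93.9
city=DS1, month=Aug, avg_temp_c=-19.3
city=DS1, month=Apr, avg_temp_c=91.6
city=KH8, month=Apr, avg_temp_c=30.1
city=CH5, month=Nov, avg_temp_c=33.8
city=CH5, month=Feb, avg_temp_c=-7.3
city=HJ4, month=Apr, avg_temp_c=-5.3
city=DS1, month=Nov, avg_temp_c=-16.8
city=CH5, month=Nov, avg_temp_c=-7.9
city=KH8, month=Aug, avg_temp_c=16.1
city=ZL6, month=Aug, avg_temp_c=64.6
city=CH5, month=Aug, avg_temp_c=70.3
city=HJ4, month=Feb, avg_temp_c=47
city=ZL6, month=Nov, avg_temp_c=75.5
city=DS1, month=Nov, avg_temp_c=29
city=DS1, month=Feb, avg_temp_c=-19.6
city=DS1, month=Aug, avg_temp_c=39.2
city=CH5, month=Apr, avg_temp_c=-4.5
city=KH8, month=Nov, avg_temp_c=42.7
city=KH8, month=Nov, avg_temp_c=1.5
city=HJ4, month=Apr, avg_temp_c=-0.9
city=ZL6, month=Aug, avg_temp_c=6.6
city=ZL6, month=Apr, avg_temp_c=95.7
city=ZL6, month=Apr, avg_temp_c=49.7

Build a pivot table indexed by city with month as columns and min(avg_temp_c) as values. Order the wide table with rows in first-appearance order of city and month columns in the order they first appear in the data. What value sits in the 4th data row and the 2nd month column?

-19.6

With rows in first-appearance order of city, row 4 is city=DS1. month columns in first-appearance order: Aug, Feb, Nov, Apr; column 2 is Feb.
Long rows with city=DS1, month=Feb: min(-11, 41.1, -19.6) = -19.6.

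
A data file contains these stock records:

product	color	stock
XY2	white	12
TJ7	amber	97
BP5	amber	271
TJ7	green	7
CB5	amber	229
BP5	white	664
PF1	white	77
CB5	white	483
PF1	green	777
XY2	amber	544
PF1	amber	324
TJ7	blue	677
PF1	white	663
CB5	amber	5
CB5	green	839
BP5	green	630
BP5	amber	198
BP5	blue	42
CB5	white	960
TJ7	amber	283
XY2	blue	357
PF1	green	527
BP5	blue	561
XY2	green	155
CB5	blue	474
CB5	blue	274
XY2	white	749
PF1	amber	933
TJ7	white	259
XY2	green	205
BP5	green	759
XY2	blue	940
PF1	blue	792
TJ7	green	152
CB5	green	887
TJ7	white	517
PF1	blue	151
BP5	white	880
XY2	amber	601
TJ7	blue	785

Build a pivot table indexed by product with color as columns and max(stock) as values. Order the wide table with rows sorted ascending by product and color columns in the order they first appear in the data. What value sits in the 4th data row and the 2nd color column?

With rows sorted ascending by product, row 4 is product=TJ7. color columns in first-appearance order: white, amber, green, blue; column 2 is amber.
Long rows with product=TJ7, color=amber: max(97, 283) = 283.

283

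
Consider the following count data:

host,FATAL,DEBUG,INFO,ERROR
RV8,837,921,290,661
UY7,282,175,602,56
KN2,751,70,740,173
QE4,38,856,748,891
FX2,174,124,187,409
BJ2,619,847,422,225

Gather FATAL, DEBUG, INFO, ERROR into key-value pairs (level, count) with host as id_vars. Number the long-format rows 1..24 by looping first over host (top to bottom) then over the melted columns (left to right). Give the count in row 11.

740

24 rows total (6 × 4). Row 11: index ⌊(11-1)/4⌋ = 2 into host → KN2; (11-1) mod 4 = 2 into the melted columns → INFO.
So row 11 is (KN2, INFO, 740); count = 740.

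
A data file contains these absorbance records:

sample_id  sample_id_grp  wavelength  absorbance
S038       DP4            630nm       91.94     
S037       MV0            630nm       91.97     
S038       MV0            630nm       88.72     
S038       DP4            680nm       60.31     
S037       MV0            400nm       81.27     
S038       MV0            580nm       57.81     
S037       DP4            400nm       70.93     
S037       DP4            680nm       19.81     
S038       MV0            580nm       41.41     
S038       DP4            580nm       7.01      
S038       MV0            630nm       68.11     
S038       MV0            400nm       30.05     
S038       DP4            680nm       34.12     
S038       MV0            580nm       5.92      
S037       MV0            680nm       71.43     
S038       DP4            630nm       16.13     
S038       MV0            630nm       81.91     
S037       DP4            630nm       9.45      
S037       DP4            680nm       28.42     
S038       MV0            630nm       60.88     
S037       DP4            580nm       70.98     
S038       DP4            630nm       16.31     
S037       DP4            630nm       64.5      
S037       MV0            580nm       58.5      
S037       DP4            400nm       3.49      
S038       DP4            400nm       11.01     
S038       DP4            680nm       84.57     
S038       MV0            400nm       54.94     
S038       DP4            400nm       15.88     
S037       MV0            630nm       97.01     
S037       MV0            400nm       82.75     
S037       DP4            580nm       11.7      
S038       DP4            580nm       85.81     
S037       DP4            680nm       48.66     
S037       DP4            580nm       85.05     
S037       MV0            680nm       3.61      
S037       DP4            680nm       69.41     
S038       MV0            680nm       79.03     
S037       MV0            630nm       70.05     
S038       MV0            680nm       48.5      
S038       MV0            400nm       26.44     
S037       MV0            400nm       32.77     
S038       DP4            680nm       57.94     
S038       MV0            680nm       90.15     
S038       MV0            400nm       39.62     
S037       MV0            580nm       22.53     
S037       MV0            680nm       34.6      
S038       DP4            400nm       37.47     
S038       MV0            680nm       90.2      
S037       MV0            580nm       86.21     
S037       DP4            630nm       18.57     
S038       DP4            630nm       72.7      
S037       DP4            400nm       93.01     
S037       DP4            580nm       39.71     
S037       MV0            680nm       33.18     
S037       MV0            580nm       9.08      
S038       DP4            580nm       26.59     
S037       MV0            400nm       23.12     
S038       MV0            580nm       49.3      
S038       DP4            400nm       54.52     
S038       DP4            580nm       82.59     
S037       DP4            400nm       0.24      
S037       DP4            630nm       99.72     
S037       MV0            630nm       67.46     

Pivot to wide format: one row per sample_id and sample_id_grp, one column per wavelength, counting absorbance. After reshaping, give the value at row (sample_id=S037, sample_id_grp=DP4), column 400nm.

Rows with sample_id=S037, sample_id_grp=DP4 and wavelength=400nm: absorbance values are 70.93, 3.49, 93.01, 0.24.
4 rows match — count = 4.

4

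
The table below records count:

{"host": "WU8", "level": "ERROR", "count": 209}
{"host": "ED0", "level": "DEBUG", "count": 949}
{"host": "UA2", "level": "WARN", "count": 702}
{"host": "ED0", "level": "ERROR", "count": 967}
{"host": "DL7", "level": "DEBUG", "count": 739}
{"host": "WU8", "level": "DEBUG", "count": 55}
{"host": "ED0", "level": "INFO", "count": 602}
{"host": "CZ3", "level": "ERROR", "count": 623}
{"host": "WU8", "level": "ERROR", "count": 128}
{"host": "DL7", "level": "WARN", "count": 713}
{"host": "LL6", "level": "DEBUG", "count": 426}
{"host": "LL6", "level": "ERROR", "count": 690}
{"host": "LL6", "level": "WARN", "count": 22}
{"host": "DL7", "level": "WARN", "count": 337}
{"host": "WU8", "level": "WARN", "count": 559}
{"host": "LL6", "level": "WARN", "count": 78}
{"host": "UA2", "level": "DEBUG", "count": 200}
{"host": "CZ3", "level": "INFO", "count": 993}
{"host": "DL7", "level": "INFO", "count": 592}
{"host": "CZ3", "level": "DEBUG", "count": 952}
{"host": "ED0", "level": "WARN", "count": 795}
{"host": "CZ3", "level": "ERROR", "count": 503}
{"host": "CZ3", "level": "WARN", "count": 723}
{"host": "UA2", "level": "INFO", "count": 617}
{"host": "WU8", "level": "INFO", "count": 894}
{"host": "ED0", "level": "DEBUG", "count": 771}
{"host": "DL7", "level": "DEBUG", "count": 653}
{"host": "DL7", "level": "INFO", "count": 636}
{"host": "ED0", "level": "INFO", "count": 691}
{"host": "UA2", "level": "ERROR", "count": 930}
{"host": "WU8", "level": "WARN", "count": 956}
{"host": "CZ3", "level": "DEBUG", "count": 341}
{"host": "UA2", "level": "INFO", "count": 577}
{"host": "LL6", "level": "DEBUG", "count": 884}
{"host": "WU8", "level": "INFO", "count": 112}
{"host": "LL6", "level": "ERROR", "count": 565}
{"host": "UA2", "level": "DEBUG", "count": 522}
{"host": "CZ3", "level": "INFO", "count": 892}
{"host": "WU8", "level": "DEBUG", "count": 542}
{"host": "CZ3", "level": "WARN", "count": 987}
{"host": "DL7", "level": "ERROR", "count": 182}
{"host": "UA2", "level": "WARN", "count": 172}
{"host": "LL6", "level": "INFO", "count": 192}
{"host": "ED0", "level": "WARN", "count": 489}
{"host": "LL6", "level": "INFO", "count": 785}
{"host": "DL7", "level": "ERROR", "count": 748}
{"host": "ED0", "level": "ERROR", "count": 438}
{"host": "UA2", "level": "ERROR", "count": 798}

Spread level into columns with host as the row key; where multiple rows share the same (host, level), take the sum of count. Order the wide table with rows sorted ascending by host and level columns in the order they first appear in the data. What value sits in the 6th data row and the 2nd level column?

597

With rows sorted ascending by host, row 6 is host=WU8. level columns in first-appearance order: ERROR, DEBUG, WARN, INFO; column 2 is DEBUG.
Long rows with host=WU8, level=DEBUG: 55 + 542 = 597.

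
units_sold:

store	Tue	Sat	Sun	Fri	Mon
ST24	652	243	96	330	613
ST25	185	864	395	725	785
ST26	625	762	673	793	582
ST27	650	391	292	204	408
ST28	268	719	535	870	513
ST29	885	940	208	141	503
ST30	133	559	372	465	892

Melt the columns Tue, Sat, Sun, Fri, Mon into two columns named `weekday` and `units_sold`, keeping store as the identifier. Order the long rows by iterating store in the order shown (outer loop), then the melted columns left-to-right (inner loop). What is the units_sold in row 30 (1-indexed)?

35 rows total (7 × 5). Row 30: index ⌊(30-1)/5⌋ = 5 into store → ST29; (30-1) mod 5 = 4 into the melted columns → Mon.
So row 30 is (ST29, Mon, 503); units_sold = 503.

503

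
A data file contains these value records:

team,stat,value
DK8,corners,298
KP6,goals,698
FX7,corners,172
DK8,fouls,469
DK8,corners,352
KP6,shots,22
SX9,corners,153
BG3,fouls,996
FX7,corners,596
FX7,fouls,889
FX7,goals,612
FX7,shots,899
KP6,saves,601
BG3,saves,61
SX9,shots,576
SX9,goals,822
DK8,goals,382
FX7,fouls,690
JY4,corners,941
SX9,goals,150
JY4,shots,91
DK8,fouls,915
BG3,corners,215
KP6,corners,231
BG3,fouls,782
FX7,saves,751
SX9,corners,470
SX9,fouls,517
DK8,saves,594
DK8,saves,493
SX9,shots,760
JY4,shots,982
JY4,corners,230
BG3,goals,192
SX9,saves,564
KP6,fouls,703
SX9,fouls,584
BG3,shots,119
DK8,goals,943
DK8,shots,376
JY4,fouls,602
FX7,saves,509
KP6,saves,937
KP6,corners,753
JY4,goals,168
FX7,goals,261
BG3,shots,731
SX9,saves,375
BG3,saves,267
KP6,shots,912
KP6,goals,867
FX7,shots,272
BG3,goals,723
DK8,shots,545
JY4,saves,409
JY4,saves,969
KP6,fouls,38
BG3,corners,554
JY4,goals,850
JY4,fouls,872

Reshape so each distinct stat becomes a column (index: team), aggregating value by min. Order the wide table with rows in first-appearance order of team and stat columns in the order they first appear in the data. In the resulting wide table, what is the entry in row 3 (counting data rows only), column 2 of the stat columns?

261

With rows in first-appearance order of team, row 3 is team=FX7. stat columns in first-appearance order: corners, goals, fouls, shots, saves; column 2 is goals.
Long rows with team=FX7, stat=goals: min(612, 261) = 261.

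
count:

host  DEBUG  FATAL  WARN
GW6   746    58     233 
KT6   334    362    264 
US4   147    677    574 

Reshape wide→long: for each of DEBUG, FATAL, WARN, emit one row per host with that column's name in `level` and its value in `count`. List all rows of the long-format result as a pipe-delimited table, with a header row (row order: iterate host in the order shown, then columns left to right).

Each (host, column) pair becomes one row: 3 × 3 = 9 rows.
For example, (GW6, DEBUG) → count=746.

| host | level | count |
| GW6 | DEBUG | 746 |
| GW6 | FATAL | 58 |
| GW6 | WARN | 233 |
| KT6 | DEBUG | 334 |
| KT6 | FATAL | 362 |
| KT6 | WARN | 264 |
| US4 | DEBUG | 147 |
| US4 | FATAL | 677 |
| US4 | WARN | 574 |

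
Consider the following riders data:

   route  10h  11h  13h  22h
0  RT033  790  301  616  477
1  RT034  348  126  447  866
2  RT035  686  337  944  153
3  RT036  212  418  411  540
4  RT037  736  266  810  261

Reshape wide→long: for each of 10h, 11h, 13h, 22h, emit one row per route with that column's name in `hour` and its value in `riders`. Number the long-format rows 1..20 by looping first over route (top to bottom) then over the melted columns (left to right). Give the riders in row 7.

20 rows total (5 × 4). Row 7: index ⌊(7-1)/4⌋ = 1 into route → RT034; (7-1) mod 4 = 2 into the melted columns → 13h.
So row 7 is (RT034, 13h, 447); riders = 447.

447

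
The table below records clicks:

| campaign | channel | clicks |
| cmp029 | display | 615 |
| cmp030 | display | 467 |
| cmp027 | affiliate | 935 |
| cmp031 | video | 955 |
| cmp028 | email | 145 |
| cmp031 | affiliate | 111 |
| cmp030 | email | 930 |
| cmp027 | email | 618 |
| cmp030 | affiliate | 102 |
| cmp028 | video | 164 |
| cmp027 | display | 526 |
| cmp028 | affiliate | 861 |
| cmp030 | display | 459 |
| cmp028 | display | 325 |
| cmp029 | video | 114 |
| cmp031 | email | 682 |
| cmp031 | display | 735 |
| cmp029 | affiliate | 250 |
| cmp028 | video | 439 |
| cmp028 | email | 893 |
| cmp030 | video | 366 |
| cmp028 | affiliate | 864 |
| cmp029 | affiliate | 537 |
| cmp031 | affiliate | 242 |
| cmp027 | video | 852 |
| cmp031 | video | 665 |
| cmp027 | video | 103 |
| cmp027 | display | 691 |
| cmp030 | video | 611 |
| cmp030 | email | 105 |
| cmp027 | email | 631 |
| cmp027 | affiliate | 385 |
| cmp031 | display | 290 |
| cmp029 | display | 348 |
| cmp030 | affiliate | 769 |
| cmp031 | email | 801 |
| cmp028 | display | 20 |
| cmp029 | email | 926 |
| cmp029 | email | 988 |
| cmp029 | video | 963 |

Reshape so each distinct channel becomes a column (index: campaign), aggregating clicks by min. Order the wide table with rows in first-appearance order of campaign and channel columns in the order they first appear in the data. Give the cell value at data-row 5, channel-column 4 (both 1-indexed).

With rows in first-appearance order of campaign, row 5 is campaign=cmp028. channel columns in first-appearance order: display, affiliate, video, email; column 4 is email.
Long rows with campaign=cmp028, channel=email: min(145, 893) = 145.

145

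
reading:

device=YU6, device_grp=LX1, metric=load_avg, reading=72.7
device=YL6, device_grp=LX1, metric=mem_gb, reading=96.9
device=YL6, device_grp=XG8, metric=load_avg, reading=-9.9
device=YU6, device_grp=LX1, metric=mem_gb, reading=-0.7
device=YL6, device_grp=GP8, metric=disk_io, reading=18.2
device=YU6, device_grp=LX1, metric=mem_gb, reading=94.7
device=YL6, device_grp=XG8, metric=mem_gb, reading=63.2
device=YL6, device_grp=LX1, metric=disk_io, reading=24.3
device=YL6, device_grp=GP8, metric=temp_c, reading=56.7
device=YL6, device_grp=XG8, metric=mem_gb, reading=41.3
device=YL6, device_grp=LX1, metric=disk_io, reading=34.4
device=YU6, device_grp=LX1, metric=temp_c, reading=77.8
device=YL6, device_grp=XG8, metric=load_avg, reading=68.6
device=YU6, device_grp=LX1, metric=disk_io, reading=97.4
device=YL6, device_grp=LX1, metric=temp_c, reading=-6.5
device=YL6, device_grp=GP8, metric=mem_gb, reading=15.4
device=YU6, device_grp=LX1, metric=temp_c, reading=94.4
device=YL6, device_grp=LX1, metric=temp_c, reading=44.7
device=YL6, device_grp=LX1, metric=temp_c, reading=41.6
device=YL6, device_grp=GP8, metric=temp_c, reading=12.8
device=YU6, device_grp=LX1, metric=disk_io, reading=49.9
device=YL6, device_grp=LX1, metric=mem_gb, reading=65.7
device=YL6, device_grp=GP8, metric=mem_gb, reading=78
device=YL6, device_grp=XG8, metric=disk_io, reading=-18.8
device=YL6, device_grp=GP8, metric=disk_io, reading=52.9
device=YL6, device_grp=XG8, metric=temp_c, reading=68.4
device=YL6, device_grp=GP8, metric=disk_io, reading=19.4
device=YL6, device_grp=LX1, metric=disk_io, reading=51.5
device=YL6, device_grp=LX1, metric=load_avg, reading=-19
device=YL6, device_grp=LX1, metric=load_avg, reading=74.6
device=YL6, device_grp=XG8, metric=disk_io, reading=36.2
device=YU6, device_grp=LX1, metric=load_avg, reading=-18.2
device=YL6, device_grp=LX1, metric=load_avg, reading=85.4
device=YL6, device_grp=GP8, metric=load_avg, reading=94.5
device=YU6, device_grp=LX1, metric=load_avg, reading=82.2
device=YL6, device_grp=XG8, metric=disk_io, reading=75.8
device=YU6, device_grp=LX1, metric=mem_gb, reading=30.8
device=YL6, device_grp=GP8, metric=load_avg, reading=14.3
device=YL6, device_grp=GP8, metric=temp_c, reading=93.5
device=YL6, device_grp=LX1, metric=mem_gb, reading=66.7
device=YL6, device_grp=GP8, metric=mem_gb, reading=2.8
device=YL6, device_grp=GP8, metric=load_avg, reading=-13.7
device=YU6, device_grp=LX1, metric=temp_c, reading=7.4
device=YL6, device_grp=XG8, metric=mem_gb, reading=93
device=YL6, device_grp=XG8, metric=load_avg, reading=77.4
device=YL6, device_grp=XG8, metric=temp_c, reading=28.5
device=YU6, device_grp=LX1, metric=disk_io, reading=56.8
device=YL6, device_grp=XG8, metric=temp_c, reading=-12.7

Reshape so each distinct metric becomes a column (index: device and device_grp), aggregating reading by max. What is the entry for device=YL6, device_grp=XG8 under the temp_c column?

Rows with device=YL6, device_grp=XG8 and metric=temp_c: reading values are 68.4, 28.5, -12.7.
max(68.4, 28.5, -12.7) = 68.4.

68.4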